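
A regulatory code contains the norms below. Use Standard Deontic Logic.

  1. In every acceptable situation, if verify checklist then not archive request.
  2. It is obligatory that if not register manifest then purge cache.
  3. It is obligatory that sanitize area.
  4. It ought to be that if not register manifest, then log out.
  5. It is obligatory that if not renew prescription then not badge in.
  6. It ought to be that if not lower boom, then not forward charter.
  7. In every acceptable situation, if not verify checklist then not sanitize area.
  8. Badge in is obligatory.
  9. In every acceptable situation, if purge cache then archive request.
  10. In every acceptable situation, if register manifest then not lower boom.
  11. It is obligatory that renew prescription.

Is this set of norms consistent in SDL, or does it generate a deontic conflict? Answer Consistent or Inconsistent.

Consistent

Premise 5 is O(¬renew_prescription → ¬badge_in), but O(¬renew_prescription) is not derivable from the premises, so it does not yield O(¬badge_in).
So O(¬badge_in) is not derivable, and the apparent clash with O(badge_in) does not arise.
A world satisfying every obligation exists (e.g. archive_request=false, badge_in=true, forward_charter=false, log_out=false, lower_boom=false, purge_cache=false, register_manifest=true, renew_prescription=true, sanitize_area=true, verify_checklist=true); no atom is both obligatory and forbidden, so the set is consistent.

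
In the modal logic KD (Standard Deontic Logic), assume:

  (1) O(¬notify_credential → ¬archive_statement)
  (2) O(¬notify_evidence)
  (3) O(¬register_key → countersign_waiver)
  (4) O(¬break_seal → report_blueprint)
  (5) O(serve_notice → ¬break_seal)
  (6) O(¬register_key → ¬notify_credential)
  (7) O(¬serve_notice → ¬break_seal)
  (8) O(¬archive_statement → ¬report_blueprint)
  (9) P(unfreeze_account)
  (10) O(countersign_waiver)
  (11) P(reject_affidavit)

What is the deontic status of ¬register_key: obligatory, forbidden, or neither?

Forbidden

By case analysis on serve_notice: premise 5 gives O(serve_notice → ¬break_seal) and premise 7 gives O(¬serve_notice → ¬break_seal), so O(¬break_seal) either way.
Premise 4 is O(¬break_seal → report_blueprint); since O(¬break_seal), deontic closure gives O(report_blueprint).
Premise 8 is O(¬archive_statement → ¬report_blueprint); contrapositively O(report_blueprint → archive_statement). Since O(report_blueprint) holds, K gives O(archive_statement).
Premise 1 is O(¬notify_credential → ¬archive_statement); contrapositively O(archive_statement → notify_credential). Since O(archive_statement) holds, K gives O(notify_credential).
Premise 6 is O(¬register_key → ¬notify_credential); contrapositively O(notify_credential → register_key). Since O(notify_credential) holds, K gives O(register_key).
Premises 2, 3, 9, 10, 11 do not contribute to this derivation.
Thus O(register_key), which is F(¬register_key): ¬register_key is forbidden.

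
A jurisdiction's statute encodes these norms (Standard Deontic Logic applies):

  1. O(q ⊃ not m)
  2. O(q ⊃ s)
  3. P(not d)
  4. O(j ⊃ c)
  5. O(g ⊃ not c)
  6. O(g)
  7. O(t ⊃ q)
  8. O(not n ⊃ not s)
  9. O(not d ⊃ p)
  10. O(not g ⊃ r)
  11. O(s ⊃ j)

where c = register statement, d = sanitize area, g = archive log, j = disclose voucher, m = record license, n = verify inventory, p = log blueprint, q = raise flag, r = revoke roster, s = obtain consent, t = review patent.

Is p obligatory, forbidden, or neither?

Premise 9 is O(not d ⊃ p), but O(not d) is not derivable from the premises (the permission P(not d) asserts only not O(d), not O(not d)), so it does not yield O(p).
No premise or chain of K-axiom applications forces O(p), and none forces O(not p). So p is neither obligatory nor forbidden under these norms.

Neither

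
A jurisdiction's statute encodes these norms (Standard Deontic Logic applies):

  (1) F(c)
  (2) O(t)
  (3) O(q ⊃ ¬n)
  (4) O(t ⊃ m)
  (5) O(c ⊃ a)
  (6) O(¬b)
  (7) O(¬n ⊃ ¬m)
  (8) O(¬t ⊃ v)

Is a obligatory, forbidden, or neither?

Premise 5 is O(c ⊃ a), but O(c) is not derivable from the premises, so it does not yield O(a).
No premise or chain of K-axiom applications forces O(a), and none forces O(¬a). So a is neither obligatory nor forbidden under these norms.

Neither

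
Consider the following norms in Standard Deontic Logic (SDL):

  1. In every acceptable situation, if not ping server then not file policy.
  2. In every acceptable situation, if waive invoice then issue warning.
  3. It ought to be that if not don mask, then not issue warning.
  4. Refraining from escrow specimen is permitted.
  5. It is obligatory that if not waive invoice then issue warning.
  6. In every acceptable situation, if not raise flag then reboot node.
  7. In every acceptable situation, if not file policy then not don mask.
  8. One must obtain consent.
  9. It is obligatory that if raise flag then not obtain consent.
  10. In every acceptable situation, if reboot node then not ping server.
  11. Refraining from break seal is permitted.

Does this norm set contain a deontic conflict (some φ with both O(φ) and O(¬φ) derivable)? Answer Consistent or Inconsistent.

Inconsistent

Premises 2 and 5 are O(waive_invoice → issue_warning) and O(¬waive_invoice → issue_warning); every ideal world satisfies waive_invoice or ¬waive_invoice, so in either case issue_warning holds — hence O(issue_warning).
Premise 3, O(¬don_mask → ¬issue_warning), contraposes to O(issue_warning → don_mask); with O(issue_warning) we get O(don_mask).
Premise 7, O(¬file_policy → ¬don_mask), contraposes to O(don_mask → file_policy); with O(don_mask) we get O(file_policy).
Premise 1 is O(¬ping_server → ¬file_policy); contrapositively O(file_policy → ping_server). Since O(file_policy) holds, K gives O(ping_server).
Premise 10 is O(reboot_node → ¬ping_server); contrapositively O(ping_server → ¬reboot_node). Since O(ping_server) holds, K gives O(¬reboot_node).
Premise 6, O(¬raise_flag → reboot_node), contraposes to O(¬reboot_node → raise_flag); with O(¬reboot_node) we get O(raise_flag).
With premise 9, O(raise_flag → ¬obtain_consent), the K-axiom yields O(¬obtain_consent).
Yet premise 8 states O(obtain_consent).
We now have both O(¬obtain_consent) and O(obtain_consent) — obtain_consent is simultaneously obligatory and forbidden, violating the D-axiom.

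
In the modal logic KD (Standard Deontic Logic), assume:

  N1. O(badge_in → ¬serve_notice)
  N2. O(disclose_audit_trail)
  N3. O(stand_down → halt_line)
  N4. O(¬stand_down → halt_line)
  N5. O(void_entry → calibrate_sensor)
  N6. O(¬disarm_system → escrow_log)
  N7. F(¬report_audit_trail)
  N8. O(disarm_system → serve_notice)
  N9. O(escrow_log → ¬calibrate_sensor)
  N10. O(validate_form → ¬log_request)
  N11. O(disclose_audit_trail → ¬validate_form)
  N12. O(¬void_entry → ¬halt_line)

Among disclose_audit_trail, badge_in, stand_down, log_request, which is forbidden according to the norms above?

Premises 3 and 4 cover both cases: O(stand_down → halt_line) and O(¬stand_down → halt_line). Since stand_down ∨ ¬stand_down is a tautology, O(halt_line) follows.
Premise 12 is O(¬void_entry → ¬halt_line); contrapositively O(halt_line → void_entry). Since O(halt_line) holds, K gives O(void_entry).
Applying K to premise 5 (O(void_entry → calibrate_sensor)) and O(void_entry) yields O(calibrate_sensor).
Premise 9, O(escrow_log → ¬calibrate_sensor), contraposes to O(calibrate_sensor → ¬escrow_log); with O(calibrate_sensor) we get O(¬escrow_log).
Premise 6 is O(¬disarm_system → escrow_log); contrapositively O(¬escrow_log → disarm_system). Since O(¬escrow_log) holds, K gives O(disarm_system).
Applying K to premise 8 (O(disarm_system → serve_notice)) and O(disarm_system) yields O(serve_notice).
Premise 1, O(badge_in → ¬serve_notice), contraposes to O(serve_notice → ¬badge_in); with O(serve_notice) we get O(¬badge_in).
So O(¬badge_in) holds, i.e. badge_in is forbidden. None of the other listed options is forbidden under the premises.

badge_in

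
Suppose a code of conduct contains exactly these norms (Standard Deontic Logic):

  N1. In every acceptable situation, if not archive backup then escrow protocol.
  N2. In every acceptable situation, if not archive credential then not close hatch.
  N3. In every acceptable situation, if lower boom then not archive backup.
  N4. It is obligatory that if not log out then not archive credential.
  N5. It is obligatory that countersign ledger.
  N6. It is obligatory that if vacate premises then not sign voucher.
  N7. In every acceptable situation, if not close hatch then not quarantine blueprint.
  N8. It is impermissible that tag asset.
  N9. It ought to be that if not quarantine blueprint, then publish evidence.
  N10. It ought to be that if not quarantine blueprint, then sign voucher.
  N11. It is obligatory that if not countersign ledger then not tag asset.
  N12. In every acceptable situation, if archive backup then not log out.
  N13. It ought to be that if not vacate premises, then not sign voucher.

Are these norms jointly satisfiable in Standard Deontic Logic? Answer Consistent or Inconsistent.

Consistent

Premise 11 is O(¬countersign_ledger → ¬tag_asset); even if O(¬tag_asset) held, inferring O(¬countersign_ledger) would be affirming the consequent — invalid.
So O(¬countersign_ledger) is not derivable, and the apparent clash with O(countersign_ledger) does not arise.
A world satisfying every obligation exists (e.g. archive_backup=false, archive_credential=true, close_hatch=true, countersign_ledger=true, escrow_protocol=true, log_out=true, lower_boom=false, publish_evidence=false, quarantine_blueprint=true, sign_voucher=false, tag_asset=false, vacate_premises=false); no atom is both obligatory and forbidden, so the set is consistent.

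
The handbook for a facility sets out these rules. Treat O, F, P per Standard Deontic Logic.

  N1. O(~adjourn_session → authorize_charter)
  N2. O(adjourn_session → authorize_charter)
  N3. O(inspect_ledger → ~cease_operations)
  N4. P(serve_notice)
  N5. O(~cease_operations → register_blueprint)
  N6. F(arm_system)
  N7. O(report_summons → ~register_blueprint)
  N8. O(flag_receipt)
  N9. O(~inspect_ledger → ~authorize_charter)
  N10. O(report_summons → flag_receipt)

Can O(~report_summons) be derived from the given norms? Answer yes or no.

Yes

Premises 2 and 1 are O(adjourn_session → authorize_charter) and O(~adjourn_session → authorize_charter); every ideal world satisfies adjourn_session or ~adjourn_session, so in either case authorize_charter holds — hence O(authorize_charter).
The contrapositive of premise 9 (O(~inspect_ledger → ~authorize_charter)) is O(authorize_charter → inspect_ledger), and O(authorize_charter) is already established, so O(inspect_ledger).
Premise 3 is O(inspect_ledger → ~cease_operations); since O(inspect_ledger), deontic closure gives O(~cease_operations).
With premise 5, O(~cease_operations → register_blueprint), the K-axiom yields O(register_blueprint).
Premise 7 is O(report_summons → ~register_blueprint); contrapositively O(register_blueprint → ~report_summons). Since O(register_blueprint) holds, K gives O(~report_summons).
Premises 4, 6, 8, 10 do not contribute to this derivation.
So O(~report_summons) follows.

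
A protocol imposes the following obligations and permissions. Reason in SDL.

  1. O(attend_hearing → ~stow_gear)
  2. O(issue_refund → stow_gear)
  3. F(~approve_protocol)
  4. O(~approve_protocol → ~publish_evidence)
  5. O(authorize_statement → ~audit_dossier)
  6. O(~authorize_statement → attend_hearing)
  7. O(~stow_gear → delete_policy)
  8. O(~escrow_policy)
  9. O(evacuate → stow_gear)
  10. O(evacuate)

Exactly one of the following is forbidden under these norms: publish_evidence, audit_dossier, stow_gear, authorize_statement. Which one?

audit_dossier

Premise 10 states O(evacuate) outright.
Applying K to premise 9 (O(evacuate → stow_gear)) and O(evacuate) yields O(stow_gear).
Premise 1, O(attend_hearing → ~stow_gear), contraposes to O(stow_gear → ~attend_hearing); with O(stow_gear) we get O(~attend_hearing).
Premise 6 is O(~authorize_statement → attend_hearing); contrapositively O(~attend_hearing → authorize_statement). Since O(~attend_hearing) holds, K gives O(authorize_statement).
Premise 5 is O(authorize_statement → ~audit_dossier); since O(authorize_statement), deontic closure gives O(~audit_dossier).
So O(~audit_dossier) holds, i.e. audit_dossier is forbidden. None of the other listed options is forbidden under the premises.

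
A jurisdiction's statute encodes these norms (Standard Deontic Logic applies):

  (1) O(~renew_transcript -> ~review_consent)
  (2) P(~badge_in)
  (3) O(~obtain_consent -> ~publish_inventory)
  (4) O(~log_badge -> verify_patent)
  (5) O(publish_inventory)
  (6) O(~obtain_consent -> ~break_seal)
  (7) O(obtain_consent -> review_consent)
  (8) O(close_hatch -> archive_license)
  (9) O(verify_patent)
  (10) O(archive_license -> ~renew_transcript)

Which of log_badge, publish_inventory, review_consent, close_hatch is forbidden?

From premise 5 we have O(publish_inventory).
The contrapositive of premise 3 (O(~obtain_consent -> ~publish_inventory)) is O(publish_inventory -> obtain_consent), and O(publish_inventory) is already established, so O(obtain_consent).
From O(obtain_consent) and premise 7, O(obtain_consent -> review_consent), we obtain O(review_consent).
The contrapositive of premise 1 (O(~renew_transcript -> ~review_consent)) is O(review_consent -> renew_transcript), and O(review_consent) is already established, so O(renew_transcript).
Premise 10, O(archive_license -> ~renew_transcript), contraposes to O(renew_transcript -> ~archive_license); with O(renew_transcript) we get O(~archive_license).
Premise 8, O(close_hatch -> archive_license), contraposes to O(~archive_license -> ~close_hatch); with O(~archive_license) we get O(~close_hatch).
So O(~close_hatch) holds, i.e. close_hatch is forbidden. None of the other listed options is forbidden under the premises.

close_hatch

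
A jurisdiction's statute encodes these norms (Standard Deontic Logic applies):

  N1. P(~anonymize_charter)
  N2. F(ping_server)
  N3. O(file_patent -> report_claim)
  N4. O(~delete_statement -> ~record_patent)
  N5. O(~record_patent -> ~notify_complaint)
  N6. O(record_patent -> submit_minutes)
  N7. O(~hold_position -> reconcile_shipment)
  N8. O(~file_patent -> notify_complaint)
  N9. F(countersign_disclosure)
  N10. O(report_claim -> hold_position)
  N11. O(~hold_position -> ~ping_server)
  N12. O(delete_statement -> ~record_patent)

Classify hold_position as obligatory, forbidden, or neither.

Obligatory

By case analysis on delete_statement: premise 12 gives O(delete_statement -> ~record_patent) and premise 4 gives O(~delete_statement -> ~record_patent), so O(~record_patent) either way.
Premise 5 is O(~record_patent -> ~notify_complaint); since O(~record_patent), deontic closure gives O(~notify_complaint).
Premise 8 is O(~file_patent -> notify_complaint); contrapositively O(~notify_complaint -> file_patent). Since O(~notify_complaint) holds, K gives O(file_patent).
With premise 3, O(file_patent -> report_claim), the K-axiom yields O(report_claim).
From O(report_claim) and premise 10, O(report_claim -> hold_position), we obtain O(hold_position).
Premises 1, 2, 6, 7, 9, 11 do not contribute to this derivation.
Hence hold_position is obligatory.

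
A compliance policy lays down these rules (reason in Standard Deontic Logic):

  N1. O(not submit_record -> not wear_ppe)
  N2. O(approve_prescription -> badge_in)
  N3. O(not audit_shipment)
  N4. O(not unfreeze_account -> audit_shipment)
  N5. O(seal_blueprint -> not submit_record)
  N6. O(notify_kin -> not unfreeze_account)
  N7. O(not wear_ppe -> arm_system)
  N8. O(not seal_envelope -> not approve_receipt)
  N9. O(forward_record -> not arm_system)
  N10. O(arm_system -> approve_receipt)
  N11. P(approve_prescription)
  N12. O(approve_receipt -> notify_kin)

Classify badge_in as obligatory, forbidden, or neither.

Premise 2 is O(approve_prescription -> badge_in), but O(approve_prescription) is not derivable from the premises (the permission P(approve_prescription) asserts only not O(not approve_prescription), not O(approve_prescription)), so it does not yield O(badge_in).
No premise or chain of K-axiom applications forces O(badge_in), and none forces O(not badge_in). So badge_in is neither obligatory nor forbidden under these norms.

Neither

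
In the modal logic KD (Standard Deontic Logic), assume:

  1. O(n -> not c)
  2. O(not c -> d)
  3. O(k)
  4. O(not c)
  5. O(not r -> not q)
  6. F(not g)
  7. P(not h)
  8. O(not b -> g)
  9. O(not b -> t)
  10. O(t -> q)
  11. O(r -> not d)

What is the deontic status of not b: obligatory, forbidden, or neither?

Forbidden

Premise 4 states O(not c) outright.
Premise 2 is O(not c -> d); since O(not c), deontic closure gives O(d).
The contrapositive of premise 11 (O(r -> not d)) is O(d -> not r), and O(d) is already established, so O(not r).
From O(not r) and premise 5, O(not r -> not q), we obtain O(not q).
Premise 10 is O(t -> q); contrapositively O(not q -> not t). Since O(not q) holds, K gives O(not t).
Premise 9 is O(not b -> t); contrapositively O(not t -> b). Since O(not t) holds, K gives O(b).
Premises 1, 3, 6, 7, 8 do not contribute to this derivation.
Thus O(b), which is F(not b): not b is forbidden.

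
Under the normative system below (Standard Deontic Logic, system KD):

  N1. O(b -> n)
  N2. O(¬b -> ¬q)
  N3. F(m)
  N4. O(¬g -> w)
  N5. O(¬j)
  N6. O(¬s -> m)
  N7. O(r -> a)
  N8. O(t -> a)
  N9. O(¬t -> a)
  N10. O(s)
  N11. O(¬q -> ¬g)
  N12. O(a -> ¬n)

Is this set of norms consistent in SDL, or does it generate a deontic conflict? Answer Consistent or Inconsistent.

Premise 6 is O(¬s -> m), but O(¬s) is not derivable from the premises, so it does not yield O(m).
So O(m) is not derivable, and the apparent clash with O(¬m) does not arise.
A world satisfying every obligation exists (e.g. a=true, b=false, g=false, j=false, m=false, n=false, q=false, r=false, s=true, t=false, w=true); no atom is both obligatory and forbidden, so the set is consistent.

Consistent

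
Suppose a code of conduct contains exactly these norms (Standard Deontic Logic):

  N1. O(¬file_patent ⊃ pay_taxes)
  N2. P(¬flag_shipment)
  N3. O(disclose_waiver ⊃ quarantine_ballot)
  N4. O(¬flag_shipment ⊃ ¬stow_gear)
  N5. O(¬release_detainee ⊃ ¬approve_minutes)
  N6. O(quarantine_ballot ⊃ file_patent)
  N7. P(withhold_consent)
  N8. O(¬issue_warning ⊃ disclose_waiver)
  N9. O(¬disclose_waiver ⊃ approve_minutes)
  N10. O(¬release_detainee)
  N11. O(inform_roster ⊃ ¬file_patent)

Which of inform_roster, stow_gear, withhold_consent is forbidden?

From premise 10 we have O(¬release_detainee).
With premise 5, O(¬release_detainee ⊃ ¬approve_minutes), the K-axiom yields O(¬approve_minutes).
Premise 9 is O(¬disclose_waiver ⊃ approve_minutes); contrapositively O(¬approve_minutes ⊃ disclose_waiver). Since O(¬approve_minutes) holds, K gives O(disclose_waiver).
With premise 3, O(disclose_waiver ⊃ quarantine_ballot), the K-axiom yields O(quarantine_ballot).
Applying K to premise 6 (O(quarantine_ballot ⊃ file_patent)) and O(quarantine_ballot) yields O(file_patent).
Premise 11 is O(inform_roster ⊃ ¬file_patent); contrapositively O(file_patent ⊃ ¬inform_roster). Since O(file_patent) holds, K gives O(¬inform_roster).
So O(¬inform_roster) holds, i.e. inform_roster is forbidden. None of the other listed options is forbidden under the premises.

inform_roster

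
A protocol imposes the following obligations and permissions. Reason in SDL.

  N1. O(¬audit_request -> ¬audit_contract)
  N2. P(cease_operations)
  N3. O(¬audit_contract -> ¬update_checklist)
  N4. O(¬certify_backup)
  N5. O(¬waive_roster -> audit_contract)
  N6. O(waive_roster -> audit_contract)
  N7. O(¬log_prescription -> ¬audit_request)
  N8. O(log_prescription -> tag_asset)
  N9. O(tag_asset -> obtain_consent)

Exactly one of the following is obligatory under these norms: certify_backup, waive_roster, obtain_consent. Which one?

Premises 6 and 5 are O(waive_roster -> audit_contract) and O(¬waive_roster -> audit_contract); every ideal world satisfies waive_roster or ¬waive_roster, so in either case audit_contract holds — hence O(audit_contract).
Premise 1 is O(¬audit_request -> ¬audit_contract); contrapositively O(audit_contract -> audit_request). Since O(audit_contract) holds, K gives O(audit_request).
Premise 7, O(¬log_prescription -> ¬audit_request), contraposes to O(audit_request -> log_prescription); with O(audit_request) we get O(log_prescription).
Premise 8 is O(log_prescription -> tag_asset); since O(log_prescription), deontic closure gives O(tag_asset).
With premise 9, O(tag_asset -> obtain_consent), the K-axiom yields O(obtain_consent).
So O(obtain_consent) holds — obtain_consent is obligatory. None of the other listed options is made obligatory by any chain of premises.

obtain_consent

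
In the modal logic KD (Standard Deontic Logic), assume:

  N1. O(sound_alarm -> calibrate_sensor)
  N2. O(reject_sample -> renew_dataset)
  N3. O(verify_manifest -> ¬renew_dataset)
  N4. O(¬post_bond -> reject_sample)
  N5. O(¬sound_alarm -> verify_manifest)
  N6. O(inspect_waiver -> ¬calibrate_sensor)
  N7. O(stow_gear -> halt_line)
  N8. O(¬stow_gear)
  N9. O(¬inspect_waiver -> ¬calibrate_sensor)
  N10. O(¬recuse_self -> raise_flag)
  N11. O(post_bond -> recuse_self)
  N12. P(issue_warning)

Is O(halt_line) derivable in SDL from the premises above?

Premise 7 is O(stow_gear -> halt_line), but O(stow_gear) is not derivable from the premises, so it does not yield O(halt_line).
No other premise forces O(halt_line). An ideal world satisfying every premise can still have halt_line false, so O(halt_line) is not derivable.

No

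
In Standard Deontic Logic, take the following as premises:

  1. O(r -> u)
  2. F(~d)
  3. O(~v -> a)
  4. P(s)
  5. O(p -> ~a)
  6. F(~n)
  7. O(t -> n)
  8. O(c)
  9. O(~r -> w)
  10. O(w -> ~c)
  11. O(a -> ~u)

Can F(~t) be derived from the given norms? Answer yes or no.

No

Premise 7 is O(t -> n); even if O(n) held, inferring O(t) would be affirming the consequent — invalid.
No other premise forces O(t). An ideal world satisfying every premise can still have ~t true, so F(~t) is not derivable.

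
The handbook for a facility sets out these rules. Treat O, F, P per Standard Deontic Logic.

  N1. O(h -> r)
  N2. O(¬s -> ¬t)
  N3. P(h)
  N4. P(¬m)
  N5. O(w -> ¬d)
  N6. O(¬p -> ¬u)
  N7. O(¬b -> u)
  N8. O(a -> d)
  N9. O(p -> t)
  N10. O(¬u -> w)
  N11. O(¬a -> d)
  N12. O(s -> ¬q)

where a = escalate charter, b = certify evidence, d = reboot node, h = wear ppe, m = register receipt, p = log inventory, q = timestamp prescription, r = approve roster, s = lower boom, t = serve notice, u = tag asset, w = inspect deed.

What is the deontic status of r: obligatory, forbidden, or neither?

Premise 1 is O(h -> r), but O(h) is not derivable from the premises (the permission P(h) asserts only ¬O(¬h), not O(h)), so it does not yield O(r).
No premise or chain of K-axiom applications forces O(r), and none forces O(¬r). So r is neither obligatory nor forbidden under these norms.

Neither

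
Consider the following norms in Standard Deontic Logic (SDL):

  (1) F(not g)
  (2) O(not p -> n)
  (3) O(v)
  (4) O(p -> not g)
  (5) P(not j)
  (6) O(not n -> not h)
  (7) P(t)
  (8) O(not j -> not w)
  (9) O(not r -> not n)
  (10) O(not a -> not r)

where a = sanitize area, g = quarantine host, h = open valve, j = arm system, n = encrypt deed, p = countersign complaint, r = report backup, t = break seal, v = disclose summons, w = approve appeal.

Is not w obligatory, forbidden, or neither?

Premise 8 is O(not j -> not w), but O(not j) is not derivable from the premises (the permission P(not j) asserts only not O(j), not O(not j)), so it does not yield O(not w).
No premise or chain of K-axiom applications forces O(not w), and none forces O(w). So not w is neither obligatory nor forbidden under these norms.

Neither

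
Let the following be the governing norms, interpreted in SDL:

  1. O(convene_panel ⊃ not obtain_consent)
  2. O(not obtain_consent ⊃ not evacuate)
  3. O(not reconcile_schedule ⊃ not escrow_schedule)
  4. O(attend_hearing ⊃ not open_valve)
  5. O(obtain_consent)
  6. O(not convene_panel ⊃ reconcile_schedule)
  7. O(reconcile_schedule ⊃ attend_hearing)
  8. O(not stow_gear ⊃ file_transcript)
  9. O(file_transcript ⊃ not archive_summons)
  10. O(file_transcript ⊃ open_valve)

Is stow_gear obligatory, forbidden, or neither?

Obligatory

From premise 5 we have O(obtain_consent).
The contrapositive of premise 1 (O(convene_panel ⊃ not obtain_consent)) is O(obtain_consent ⊃ not convene_panel), and O(obtain_consent) is already established, so O(not convene_panel).
Premise 6 is O(not convene_panel ⊃ reconcile_schedule); since O(not convene_panel), deontic closure gives O(reconcile_schedule).
Applying K to premise 7 (O(reconcile_schedule ⊃ attend_hearing)) and O(reconcile_schedule) yields O(attend_hearing).
From O(attend_hearing) and premise 4, O(attend_hearing ⊃ not open_valve), we obtain O(not open_valve).
Premise 10 is O(file_transcript ⊃ open_valve); contrapositively O(not open_valve ⊃ not file_transcript). Since O(not open_valve) holds, K gives O(not file_transcript).
The contrapositive of premise 8 (O(not stow_gear ⊃ file_transcript)) is O(not file_transcript ⊃ stow_gear), and O(not file_transcript) is already established, so O(stow_gear).
Premises 2, 3, 9 do not contribute to this derivation.
Hence stow_gear is obligatory.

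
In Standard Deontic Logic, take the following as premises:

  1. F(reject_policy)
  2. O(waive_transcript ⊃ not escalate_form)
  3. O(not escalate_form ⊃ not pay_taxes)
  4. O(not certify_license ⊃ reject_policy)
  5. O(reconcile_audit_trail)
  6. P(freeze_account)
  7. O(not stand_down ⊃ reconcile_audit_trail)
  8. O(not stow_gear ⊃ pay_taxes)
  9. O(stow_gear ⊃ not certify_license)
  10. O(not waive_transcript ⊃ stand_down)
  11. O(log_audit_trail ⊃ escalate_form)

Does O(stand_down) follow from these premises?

Premise 1, F(reject_policy), is equivalent to O(not reject_policy).
Premise 4, O(not certify_license ⊃ reject_policy), contraposes to O(not reject_policy ⊃ certify_license); with O(not reject_policy) we get O(certify_license).
Premise 9 is O(stow_gear ⊃ not certify_license); contrapositively O(certify_license ⊃ not stow_gear). Since O(certify_license) holds, K gives O(not stow_gear).
Premise 8 is O(not stow_gear ⊃ pay_taxes); since O(not stow_gear), deontic closure gives O(pay_taxes).
The contrapositive of premise 3 (O(not escalate_form ⊃ not pay_taxes)) is O(pay_taxes ⊃ escalate_form), and O(pay_taxes) is already established, so O(escalate_form).
Premise 2 is O(waive_transcript ⊃ not escalate_form); contrapositively O(escalate_form ⊃ not waive_transcript). Since O(escalate_form) holds, K gives O(not waive_transcript).
With premise 10, O(not waive_transcript ⊃ stand_down), the K-axiom yields O(stand_down).
Premises 5, 6, 7, 11 do not contribute to this derivation.
So O(stand_down) follows.

Yes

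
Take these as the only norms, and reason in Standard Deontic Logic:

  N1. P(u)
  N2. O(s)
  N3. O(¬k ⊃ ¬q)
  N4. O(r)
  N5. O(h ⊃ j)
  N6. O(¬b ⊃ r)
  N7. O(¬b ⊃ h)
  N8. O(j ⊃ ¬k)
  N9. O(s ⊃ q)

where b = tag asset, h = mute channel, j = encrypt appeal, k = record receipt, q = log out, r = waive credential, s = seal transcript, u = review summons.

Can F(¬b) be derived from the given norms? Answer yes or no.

From premise 2 we have O(s).
With premise 9, O(s ⊃ q), the K-axiom yields O(q).
The contrapositive of premise 3 (O(¬k ⊃ ¬q)) is O(q ⊃ k), and O(q) is already established, so O(k).
Premise 8 is O(j ⊃ ¬k); contrapositively O(k ⊃ ¬j). Since O(k) holds, K gives O(¬j).
The contrapositive of premise 5 (O(h ⊃ j)) is O(¬j ⊃ ¬h), and O(¬j) is already established, so O(¬h).
The contrapositive of premise 7 (O(¬b ⊃ h)) is O(¬h ⊃ b), and O(¬h) is already established, so O(b).
Premises 1, 4, 6 do not contribute to this derivation.
So O(b) holds, i.e. F(¬b). The claim follows.

Yes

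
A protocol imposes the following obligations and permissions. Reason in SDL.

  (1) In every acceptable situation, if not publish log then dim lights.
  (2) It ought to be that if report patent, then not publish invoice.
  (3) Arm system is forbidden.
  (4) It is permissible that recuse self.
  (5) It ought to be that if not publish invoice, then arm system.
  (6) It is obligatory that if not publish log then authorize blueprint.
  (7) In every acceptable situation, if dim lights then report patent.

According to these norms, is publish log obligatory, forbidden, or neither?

Premise 3, F(arm_system), is equivalent to O(¬arm_system).
The contrapositive of premise 5 (O(¬publish_invoice → arm_system)) is O(¬arm_system → publish_invoice), and O(¬arm_system) is already established, so O(publish_invoice).
Premise 2 is O(report_patent → ¬publish_invoice); contrapositively O(publish_invoice → ¬report_patent). Since O(publish_invoice) holds, K gives O(¬report_patent).
The contrapositive of premise 7 (O(dim_lights → report_patent)) is O(¬report_patent → ¬dim_lights), and O(¬report_patent) is already established, so O(¬dim_lights).
The contrapositive of premise 1 (O(¬publish_log → dim_lights)) is O(¬dim_lights → publish_log), and O(¬dim_lights) is already established, so O(publish_log).
Premises 4, 6 do not contribute to this derivation.
Hence publish_log is obligatory.

Obligatory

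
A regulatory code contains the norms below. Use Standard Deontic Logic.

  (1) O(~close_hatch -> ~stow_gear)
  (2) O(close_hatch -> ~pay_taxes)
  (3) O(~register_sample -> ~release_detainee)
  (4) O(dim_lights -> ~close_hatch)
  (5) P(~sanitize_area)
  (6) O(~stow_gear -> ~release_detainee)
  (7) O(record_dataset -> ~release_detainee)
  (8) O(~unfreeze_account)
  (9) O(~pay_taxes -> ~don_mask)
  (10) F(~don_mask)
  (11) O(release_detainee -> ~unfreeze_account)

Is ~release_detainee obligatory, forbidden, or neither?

Obligatory

F(~don_mask) at premise 10 means O(don_mask).
The contrapositive of premise 9 (O(~pay_taxes -> ~don_mask)) is O(don_mask -> pay_taxes), and O(don_mask) is already established, so O(pay_taxes).
Premise 2, O(close_hatch -> ~pay_taxes), contraposes to O(pay_taxes -> ~close_hatch); with O(pay_taxes) we get O(~close_hatch).
Applying K to premise 1 (O(~close_hatch -> ~stow_gear)) and O(~close_hatch) yields O(~stow_gear).
Premise 6 is O(~stow_gear -> ~release_detainee); since O(~stow_gear), deontic closure gives O(~release_detainee).
Premises 3, 4, 5, 7, 8, 11 do not contribute to this derivation.
Hence ~release_detainee is obligatory.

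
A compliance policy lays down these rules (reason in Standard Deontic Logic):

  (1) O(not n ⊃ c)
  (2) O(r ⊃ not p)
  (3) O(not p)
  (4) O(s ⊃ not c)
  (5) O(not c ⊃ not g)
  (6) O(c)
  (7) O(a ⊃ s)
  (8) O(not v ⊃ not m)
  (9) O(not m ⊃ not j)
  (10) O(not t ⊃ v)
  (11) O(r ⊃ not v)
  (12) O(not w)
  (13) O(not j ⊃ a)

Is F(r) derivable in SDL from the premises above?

Yes

Premise 6 gives O(c).
The contrapositive of premise 4 (O(s ⊃ not c)) is O(c ⊃ not s), and O(c) is already established, so O(not s).
The contrapositive of premise 7 (O(a ⊃ s)) is O(not s ⊃ not a), and O(not s) is already established, so O(not a).
The contrapositive of premise 13 (O(not j ⊃ a)) is O(not a ⊃ j), and O(not a) is already established, so O(j).
Premise 9 is O(not m ⊃ not j); contrapositively O(j ⊃ m). Since O(j) holds, K gives O(m).
The contrapositive of premise 8 (O(not v ⊃ not m)) is O(m ⊃ v), and O(m) is already established, so O(v).
Premise 11 is O(r ⊃ not v); contrapositively O(v ⊃ not r). Since O(v) holds, K gives O(not r).
Premises 1, 2, 3, 5, 10, 12 do not contribute to this derivation.
So O(not r) holds, i.e. F(r). The claim follows.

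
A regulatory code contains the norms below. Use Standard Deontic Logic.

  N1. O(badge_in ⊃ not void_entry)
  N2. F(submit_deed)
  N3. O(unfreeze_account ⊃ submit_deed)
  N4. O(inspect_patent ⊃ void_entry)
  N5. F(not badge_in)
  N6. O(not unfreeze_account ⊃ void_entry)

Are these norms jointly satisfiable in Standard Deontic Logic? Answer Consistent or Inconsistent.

Inconsistent

Premise 2, F(submit_deed), is equivalent to O(not submit_deed).
Premise 3, O(unfreeze_account ⊃ submit_deed), contraposes to O(not submit_deed ⊃ not unfreeze_account); with O(not submit_deed) we get O(not unfreeze_account).
Premise 6 is O(not unfreeze_account ⊃ void_entry); since O(not unfreeze_account), deontic closure gives O(void_entry).
Premise 1 is O(badge_in ⊃ not void_entry); contrapositively O(void_entry ⊃ not badge_in). Since O(void_entry) holds, K gives O(not badge_in).
However, F(not badge_in) at premise 5 amounts to O(badge_in).
We now have both O(not badge_in) and O(badge_in) — badge_in is simultaneously obligatory and forbidden, violating the D-axiom.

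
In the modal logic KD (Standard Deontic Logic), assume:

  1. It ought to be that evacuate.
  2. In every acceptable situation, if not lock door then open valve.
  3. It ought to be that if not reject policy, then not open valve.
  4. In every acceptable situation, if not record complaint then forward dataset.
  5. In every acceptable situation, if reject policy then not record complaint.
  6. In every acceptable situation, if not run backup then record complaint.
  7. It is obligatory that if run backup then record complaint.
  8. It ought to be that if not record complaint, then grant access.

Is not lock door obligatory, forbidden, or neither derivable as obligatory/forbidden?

By case analysis on ¬run_backup: premise 6 gives O(¬run_backup → record_complaint) and premise 7 gives O(run_backup → record_complaint), so O(record_complaint) either way.
Premise 5, O(reject_policy → ¬record_complaint), contraposes to O(record_complaint → ¬reject_policy); with O(record_complaint) we get O(¬reject_policy).
Premise 3 is O(¬reject_policy → ¬open_valve); since O(¬reject_policy), deontic closure gives O(¬open_valve).
Premise 2, O(¬lock_door → open_valve), contraposes to O(¬open_valve → lock_door); with O(¬open_valve) we get O(lock_door).
Premises 1, 4, 8 do not contribute to this derivation.
Thus O(lock_door), which is F(¬lock_door): ¬lock_door is forbidden.

Forbidden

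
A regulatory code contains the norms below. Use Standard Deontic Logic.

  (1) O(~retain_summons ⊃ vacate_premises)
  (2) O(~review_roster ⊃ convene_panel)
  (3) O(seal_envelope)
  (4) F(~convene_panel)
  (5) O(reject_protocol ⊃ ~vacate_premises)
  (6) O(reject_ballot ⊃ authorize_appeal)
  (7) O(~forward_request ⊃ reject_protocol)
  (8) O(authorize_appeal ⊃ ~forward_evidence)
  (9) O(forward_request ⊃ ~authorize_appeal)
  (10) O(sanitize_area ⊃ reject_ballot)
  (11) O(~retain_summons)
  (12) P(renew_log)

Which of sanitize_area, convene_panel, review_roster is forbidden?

sanitize_area

From premise 11 we have O(~retain_summons).
Premise 1 is O(~retain_summons ⊃ vacate_premises); since O(~retain_summons), deontic closure gives O(vacate_premises).
Premise 5, O(reject_protocol ⊃ ~vacate_premises), contraposes to O(vacate_premises ⊃ ~reject_protocol); with O(vacate_premises) we get O(~reject_protocol).
The contrapositive of premise 7 (O(~forward_request ⊃ reject_protocol)) is O(~reject_protocol ⊃ forward_request), and O(~reject_protocol) is already established, so O(forward_request).
Applying K to premise 9 (O(forward_request ⊃ ~authorize_appeal)) and O(forward_request) yields O(~authorize_appeal).
Premise 6, O(reject_ballot ⊃ authorize_appeal), contraposes to O(~authorize_appeal ⊃ ~reject_ballot); with O(~authorize_appeal) we get O(~reject_ballot).
The contrapositive of premise 10 (O(sanitize_area ⊃ reject_ballot)) is O(~reject_ballot ⊃ ~sanitize_area), and O(~reject_ballot) is already established, so O(~sanitize_area).
So O(~sanitize_area) holds, i.e. sanitize_area is forbidden. None of the other listed options is forbidden under the premises.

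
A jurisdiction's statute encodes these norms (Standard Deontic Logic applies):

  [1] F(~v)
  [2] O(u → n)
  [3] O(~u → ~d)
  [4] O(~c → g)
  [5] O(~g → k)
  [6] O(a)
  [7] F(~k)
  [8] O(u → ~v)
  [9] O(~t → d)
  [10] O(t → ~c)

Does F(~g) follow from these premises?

Yes

Premise 1 is F(~v), i.e. O(v).
Premise 8 is O(u → ~v); contrapositively O(v → ~u). Since O(v) holds, K gives O(~u).
Applying K to premise 3 (O(~u → ~d)) and O(~u) yields O(~d).
The contrapositive of premise 9 (O(~t → d)) is O(~d → t), and O(~d) is already established, so O(t).
With premise 10, O(t → ~c), the K-axiom yields O(~c).
With premise 4, O(~c → g), the K-axiom yields O(g).
Premises 2, 5, 6, 7 do not contribute to this derivation.
So O(g) holds, i.e. F(~g). The claim follows.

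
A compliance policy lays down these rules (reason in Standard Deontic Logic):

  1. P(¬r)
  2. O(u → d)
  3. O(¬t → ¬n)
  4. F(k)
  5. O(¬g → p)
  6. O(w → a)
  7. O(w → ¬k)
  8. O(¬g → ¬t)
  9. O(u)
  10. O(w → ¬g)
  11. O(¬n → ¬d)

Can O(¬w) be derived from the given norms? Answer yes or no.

Premise 9 gives O(u).
With premise 2, O(u → d), the K-axiom yields O(d).
The contrapositive of premise 11 (O(¬n → ¬d)) is O(d → n), and O(d) is already established, so O(n).
The contrapositive of premise 3 (O(¬t → ¬n)) is O(n → t), and O(n) is already established, so O(t).
The contrapositive of premise 8 (O(¬g → ¬t)) is O(t → g), and O(t) is already established, so O(g).
Premise 10 is O(w → ¬g); contrapositively O(g → ¬w). Since O(g) holds, K gives O(¬w).
Premises 1, 4, 5, 6, 7 do not contribute to this derivation.
So O(¬w) follows.

Yes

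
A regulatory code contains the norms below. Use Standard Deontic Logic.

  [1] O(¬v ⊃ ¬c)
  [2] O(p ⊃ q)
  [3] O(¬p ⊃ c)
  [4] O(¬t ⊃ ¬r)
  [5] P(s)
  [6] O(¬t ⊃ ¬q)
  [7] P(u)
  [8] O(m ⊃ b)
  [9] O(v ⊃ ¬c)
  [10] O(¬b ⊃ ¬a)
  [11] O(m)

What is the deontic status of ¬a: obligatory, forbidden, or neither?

Neither

Premise 10 is O(¬b ⊃ ¬a), but O(¬b) is not derivable from the premises, so it does not yield O(¬a).
No premise or chain of K-axiom applications forces O(¬a), and none forces O(a). So ¬a is neither obligatory nor forbidden under these norms.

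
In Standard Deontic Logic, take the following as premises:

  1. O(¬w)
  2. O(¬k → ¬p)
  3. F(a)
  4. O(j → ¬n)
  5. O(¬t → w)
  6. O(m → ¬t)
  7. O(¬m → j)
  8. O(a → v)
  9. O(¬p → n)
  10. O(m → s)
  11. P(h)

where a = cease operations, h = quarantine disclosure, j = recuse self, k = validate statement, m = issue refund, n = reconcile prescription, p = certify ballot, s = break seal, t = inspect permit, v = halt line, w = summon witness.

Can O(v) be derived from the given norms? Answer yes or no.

Premise 8 is O(a → v), but O(a) is not derivable from the premises, so it does not yield O(v).
No other premise forces O(v). An ideal world satisfying every premise can still have v false, so O(v) is not derivable.

No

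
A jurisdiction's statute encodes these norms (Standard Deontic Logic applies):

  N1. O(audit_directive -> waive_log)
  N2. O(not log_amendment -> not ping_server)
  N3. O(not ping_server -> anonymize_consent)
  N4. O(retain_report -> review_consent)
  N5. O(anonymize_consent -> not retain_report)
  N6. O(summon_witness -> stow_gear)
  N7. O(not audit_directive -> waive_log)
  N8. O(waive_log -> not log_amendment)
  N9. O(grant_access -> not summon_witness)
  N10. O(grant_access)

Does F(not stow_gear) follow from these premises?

Premise 6 is O(summon_witness -> stow_gear), but O(summon_witness) is not derivable from the premises, so it does not yield O(stow_gear).
No other premise forces O(stow_gear). An ideal world satisfying every premise can still have not stow_gear true, so F(not stow_gear) is not derivable.

No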